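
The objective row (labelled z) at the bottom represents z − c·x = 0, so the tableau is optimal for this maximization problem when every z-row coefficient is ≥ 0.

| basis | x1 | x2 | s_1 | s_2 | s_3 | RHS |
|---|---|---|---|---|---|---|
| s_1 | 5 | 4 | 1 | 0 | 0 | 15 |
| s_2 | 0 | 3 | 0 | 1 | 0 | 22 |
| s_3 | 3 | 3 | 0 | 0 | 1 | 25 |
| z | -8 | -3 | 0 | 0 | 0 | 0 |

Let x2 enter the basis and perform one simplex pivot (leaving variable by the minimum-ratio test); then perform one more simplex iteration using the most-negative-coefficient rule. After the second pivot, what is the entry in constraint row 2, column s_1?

0

Ratio test on column x2 — row 1: 15/4 = 15/4; row 2: 22/3 = 22/3; row 3: 25/3 = 25/3. Minimum is 15/4 at row 1 (s_1 leaves); pivot element 4.
Divide row 1 by 4; eliminate column x2 from the other rows.
Second iteration: most negative z-row entry is -17/4 in column x1, so x1 enters.
Ratio test on column x1 — row 1: (15/4)/(5/4) = 3; row 2: entry -15/4 ≤ 0; row 3: entry -3/4 ≤ 0. Minimum is 3 at row 1 (x2 leaves); pivot element 5/4.
Divide row 1 by 5/4; eliminate column x1 from the other rows.
After both pivots, the entry at constraint row 2, column s_1 is 0.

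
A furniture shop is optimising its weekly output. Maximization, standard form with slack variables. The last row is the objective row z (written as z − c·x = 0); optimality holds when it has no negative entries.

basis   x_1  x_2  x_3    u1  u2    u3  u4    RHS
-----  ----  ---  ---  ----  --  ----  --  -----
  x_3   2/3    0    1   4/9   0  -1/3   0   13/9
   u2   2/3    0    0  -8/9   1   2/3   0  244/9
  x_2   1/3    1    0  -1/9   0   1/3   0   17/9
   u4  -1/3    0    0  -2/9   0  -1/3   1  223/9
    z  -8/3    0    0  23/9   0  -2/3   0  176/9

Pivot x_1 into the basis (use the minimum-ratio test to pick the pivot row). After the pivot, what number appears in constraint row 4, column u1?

Ratio test on column x_1 — row 1: (13/9)/(2/3) = 13/6; row 2: (244/9)/(2/3) = 122/3; row 3: (17/9)/(1/3) = 17/3; row 4: entry -1/3 ≤ 0. Minimum is 13/6 at row 1 (x_3 leaves); pivot element 2/3.
Divide row 1 by 2/3; eliminate column x_1 from the other rows.
Row 4 update in column u1: -2/9 − (-1/3)·(2/3) = 0.

0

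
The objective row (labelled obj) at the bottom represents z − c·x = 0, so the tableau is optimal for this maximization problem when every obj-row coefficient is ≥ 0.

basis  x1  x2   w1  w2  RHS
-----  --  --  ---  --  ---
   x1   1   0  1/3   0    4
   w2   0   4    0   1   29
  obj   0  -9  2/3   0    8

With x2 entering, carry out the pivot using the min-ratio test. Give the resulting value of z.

293/4

Ratio test on column x2 — row 1: entry 0 ≤ 0; row 2: 29/4 = 29/4. Minimum is 29/4 at row 2 (w2 leaves); pivot element 4.
Pivot on row 2; the obj-row RHS becomes 8 − (-9)·(29/4) = 293/4.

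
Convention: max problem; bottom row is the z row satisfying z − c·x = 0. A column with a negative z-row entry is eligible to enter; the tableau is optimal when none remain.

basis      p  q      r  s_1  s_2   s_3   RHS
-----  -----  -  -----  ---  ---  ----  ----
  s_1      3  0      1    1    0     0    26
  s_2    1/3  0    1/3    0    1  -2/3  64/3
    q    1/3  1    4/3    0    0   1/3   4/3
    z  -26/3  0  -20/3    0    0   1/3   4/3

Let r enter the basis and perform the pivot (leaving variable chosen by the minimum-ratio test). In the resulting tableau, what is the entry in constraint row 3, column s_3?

1/4

Ratio test on column r — row 1: 26/1 = 26; row 2: (64/3)/(1/3) = 64; row 3: (4/3)/(4/3) = 1. Minimum is 1 at row 3 (q leaves); pivot element 4/3.
Divide row 3 by 4/3; eliminate column r from the other rows.
In the new row 3, the s_3 entry is the old entry divided by the pivot: (1/3)/(4/3) = 1/4.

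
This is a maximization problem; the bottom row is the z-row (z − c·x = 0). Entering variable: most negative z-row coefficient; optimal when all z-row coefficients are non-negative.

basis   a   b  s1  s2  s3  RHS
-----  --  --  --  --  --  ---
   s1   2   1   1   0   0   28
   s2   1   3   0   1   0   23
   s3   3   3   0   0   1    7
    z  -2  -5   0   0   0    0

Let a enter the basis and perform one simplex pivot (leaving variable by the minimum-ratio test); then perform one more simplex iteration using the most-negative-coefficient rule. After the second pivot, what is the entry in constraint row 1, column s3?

-1/3

Ratio test on column a — row 1: 28/2 = 14; row 2: 23/1 = 23; row 3: 7/3 = 7/3. Minimum is 7/3 at row 3 (s3 leaves); pivot element 3.
Divide row 3 by 3; eliminate column a from the other rows.
Second iteration: most negative z-row entry is -3 in column b, so b enters.
Ratio test on column b — row 1: entry -1 ≤ 0; row 2: (62/3)/2 = 31/3; row 3: (7/3)/1 = 7/3. Minimum is 7/3 at row 3 (a leaves); pivot element 1.
Divide row 3 by 1; eliminate column b from the other rows.
After both pivots, the entry at constraint row 1, column s3 is -1/3.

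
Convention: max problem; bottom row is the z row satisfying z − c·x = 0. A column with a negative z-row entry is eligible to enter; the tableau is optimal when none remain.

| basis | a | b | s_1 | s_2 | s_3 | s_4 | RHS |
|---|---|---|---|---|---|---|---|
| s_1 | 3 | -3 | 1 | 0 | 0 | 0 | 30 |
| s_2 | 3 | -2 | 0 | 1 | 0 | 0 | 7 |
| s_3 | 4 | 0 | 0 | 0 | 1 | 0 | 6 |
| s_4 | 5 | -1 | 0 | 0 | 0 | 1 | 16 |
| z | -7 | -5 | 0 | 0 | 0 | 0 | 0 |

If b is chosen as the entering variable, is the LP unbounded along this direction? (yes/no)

Every constraint-row entry in column b is ≤ 0, so increasing b is unbounded.

yes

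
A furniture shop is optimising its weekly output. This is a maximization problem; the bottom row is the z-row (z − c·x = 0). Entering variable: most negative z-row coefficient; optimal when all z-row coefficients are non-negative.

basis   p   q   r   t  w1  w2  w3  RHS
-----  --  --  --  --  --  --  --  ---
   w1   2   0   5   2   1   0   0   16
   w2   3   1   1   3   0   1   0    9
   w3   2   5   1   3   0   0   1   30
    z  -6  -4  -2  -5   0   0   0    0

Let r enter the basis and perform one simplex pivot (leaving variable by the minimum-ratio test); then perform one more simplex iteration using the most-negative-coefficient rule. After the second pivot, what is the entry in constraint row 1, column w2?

-2/13

Ratio test on column r — row 1: 16/5 = 16/5; row 2: 9/1 = 9; row 3: 30/1 = 30. Minimum is 16/5 at row 1 (w1 leaves); pivot element 5.
Divide row 1 by 5; eliminate column r from the other rows.
Second iteration: most negative z-row entry is -26/5 in column p, so p enters.
Ratio test on column p — row 1: (16/5)/(2/5) = 8; row 2: (29/5)/(13/5) = 29/13; row 3: (134/5)/(8/5) = 67/4. Minimum is 29/13 at row 2 (w2 leaves); pivot element 13/5.
Divide row 2 by 13/5; eliminate column p from the other rows.
After both pivots, the entry at constraint row 1, column w2 is -2/13.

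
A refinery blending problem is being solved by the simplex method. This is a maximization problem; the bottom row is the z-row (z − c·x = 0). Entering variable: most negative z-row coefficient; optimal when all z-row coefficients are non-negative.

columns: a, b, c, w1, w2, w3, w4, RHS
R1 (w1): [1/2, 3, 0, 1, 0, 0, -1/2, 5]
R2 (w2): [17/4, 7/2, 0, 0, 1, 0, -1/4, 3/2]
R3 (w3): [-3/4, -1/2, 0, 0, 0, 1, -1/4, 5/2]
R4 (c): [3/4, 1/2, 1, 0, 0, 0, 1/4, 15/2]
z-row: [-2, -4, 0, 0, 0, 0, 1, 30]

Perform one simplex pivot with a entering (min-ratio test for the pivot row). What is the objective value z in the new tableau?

522/17

Ratio test on column a — row 1: 5/(1/2) = 10; row 2: (3/2)/(17/4) = 6/17; row 3: entry -3/4 ≤ 0; row 4: (15/2)/(3/4) = 10. Minimum is 6/17 at row 2 (w2 leaves); pivot element 17/4.
Pivot on row 2; the z-row RHS becomes 30 − (-2)·(6/17) = 522/17.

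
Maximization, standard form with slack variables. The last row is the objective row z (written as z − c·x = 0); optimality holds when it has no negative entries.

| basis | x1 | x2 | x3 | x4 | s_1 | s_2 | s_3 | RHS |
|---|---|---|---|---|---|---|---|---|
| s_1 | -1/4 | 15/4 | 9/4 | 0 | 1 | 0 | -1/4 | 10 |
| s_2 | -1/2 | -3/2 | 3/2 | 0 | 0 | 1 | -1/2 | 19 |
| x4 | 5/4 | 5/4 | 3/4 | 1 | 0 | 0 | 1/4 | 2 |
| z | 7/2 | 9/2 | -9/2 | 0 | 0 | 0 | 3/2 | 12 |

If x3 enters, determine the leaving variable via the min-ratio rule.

x4

Column x3 entries and ratios — s_1: 10/(9/4) = 40/9; s_2: 19/(3/2) = 38/3; x4: 2/(3/4) = 8/3.
Smallest ratio is 8/3 in the row of x4, so x4 leaves.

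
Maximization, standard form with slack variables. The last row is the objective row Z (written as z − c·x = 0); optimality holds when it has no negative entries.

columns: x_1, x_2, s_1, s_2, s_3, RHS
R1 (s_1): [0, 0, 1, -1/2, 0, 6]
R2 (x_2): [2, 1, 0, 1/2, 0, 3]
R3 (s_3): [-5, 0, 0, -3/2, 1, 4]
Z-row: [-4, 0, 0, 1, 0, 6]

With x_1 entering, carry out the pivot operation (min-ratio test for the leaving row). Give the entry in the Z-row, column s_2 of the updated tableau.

2

Ratio test on column x_1 — row 1: entry 0 ≤ 0; row 2: 3/2 = 3/2; row 3: entry -5 ≤ 0. Minimum is 3/2 at row 2 (x_2 leaves); pivot element 2.
Divide row 2 by 2; eliminate column x_1 from the other rows.
Z-row update in column s_2: 1 − (-4)·(1/4) = 2.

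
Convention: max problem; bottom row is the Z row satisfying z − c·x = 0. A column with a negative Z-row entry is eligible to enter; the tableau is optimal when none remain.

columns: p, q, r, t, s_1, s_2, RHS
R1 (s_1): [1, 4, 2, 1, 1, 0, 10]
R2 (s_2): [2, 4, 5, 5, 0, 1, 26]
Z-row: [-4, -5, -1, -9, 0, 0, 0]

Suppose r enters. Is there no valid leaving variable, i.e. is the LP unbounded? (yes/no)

no

Column r has positive entries in row(s) 1, 2, so the ratio test bounds it — not unbounded.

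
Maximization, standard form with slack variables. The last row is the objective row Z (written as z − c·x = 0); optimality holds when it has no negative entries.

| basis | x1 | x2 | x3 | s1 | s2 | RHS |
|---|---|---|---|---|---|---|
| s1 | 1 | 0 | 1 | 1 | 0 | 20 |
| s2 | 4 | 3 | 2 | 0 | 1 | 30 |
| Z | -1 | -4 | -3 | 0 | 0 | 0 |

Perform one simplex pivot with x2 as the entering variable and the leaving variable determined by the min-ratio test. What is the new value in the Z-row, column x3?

-1/3

Ratio test on column x2 — row 1: entry 0 ≤ 0; row 2: 30/3 = 10. Minimum is 10 at row 2 (s2 leaves); pivot element 3.
Divide row 2 by 3; eliminate column x2 from the other rows.
Z-row update in column x3: -3 − (-4)·(2/3) = -1/3.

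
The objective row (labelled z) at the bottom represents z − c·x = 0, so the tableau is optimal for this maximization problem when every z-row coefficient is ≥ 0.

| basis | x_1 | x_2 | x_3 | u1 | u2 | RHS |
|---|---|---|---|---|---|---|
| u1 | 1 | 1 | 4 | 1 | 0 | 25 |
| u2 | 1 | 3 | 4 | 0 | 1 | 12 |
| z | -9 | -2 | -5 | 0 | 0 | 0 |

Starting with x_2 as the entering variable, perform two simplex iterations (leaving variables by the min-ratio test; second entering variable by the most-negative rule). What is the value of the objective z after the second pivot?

108

Ratio test on column x_2 — row 1: 25/1 = 25; row 2: 12/3 = 4. Minimum is 4 at row 2 (u2 leaves); pivot element 3.
Pivot on row 2; the z-row RHS becomes 0 − (-2)·4 = 8.
Next entering variable (most negative z-row entry -25/3): x_1.
Ratio test on column x_1 — row 1: 21/(2/3) = 63/2; row 2: 4/(1/3) = 12. Minimum is 12 at row 2 (x_2 leaves); pivot element 1/3.
After the second pivot the z-row RHS is 8 − (-25/3)·12 = 108.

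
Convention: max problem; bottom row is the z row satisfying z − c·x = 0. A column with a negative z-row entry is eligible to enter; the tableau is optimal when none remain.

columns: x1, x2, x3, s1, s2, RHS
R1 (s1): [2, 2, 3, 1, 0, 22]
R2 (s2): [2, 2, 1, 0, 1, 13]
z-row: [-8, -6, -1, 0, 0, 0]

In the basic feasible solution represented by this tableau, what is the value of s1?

22

s1 is basic (row 1); its value is the RHS of that row, 22.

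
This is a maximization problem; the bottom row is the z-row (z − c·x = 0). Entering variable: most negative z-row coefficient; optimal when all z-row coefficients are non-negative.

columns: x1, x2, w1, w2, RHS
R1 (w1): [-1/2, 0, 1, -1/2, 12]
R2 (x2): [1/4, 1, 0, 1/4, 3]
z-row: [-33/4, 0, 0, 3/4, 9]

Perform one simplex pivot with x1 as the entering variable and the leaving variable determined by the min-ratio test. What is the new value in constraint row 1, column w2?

0

Ratio test on column x1 — row 1: entry -1/2 ≤ 0; row 2: 3/(1/4) = 12. Minimum is 12 at row 2 (x2 leaves); pivot element 1/4.
Divide row 2 by 1/4; eliminate column x1 from the other rows.
Row 1 update in column w2: -1/2 − (-1/2)·1 = 0.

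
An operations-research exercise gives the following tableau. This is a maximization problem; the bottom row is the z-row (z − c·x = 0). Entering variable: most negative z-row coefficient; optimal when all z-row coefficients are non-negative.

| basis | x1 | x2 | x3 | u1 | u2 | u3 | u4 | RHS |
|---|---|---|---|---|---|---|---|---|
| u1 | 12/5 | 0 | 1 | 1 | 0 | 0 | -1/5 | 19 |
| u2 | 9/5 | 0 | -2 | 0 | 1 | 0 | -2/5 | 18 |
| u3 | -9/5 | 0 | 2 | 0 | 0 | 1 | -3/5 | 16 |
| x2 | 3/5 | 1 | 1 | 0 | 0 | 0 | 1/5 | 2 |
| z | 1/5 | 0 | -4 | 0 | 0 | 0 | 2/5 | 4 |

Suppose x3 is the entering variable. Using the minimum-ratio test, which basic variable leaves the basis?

x2

Column x3 entries and ratios — u1: 19/1 = 19; u2: -2 ≤ 0, skip; u3: 16/2 = 8; x2: 2/1 = 2.
Smallest ratio is 2 in the row of x2, so x2 leaves.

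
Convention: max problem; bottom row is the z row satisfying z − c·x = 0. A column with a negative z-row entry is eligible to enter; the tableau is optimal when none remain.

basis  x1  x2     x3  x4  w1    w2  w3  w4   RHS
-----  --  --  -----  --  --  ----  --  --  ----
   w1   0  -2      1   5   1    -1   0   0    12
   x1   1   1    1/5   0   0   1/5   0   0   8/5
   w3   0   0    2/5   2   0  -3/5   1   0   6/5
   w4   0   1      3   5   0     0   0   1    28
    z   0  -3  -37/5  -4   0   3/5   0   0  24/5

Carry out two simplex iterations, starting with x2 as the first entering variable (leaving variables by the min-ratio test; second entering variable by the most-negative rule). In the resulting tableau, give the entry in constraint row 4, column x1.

Ratio test on column x2 — row 1: entry -2 ≤ 0; row 2: (8/5)/1 = 8/5; row 3: entry 0 ≤ 0; row 4: 28/1 = 28. Minimum is 8/5 at row 2 (x1 leaves); pivot element 1.
Divide row 2 by 1; eliminate column x2 from the other rows.
Second iteration: most negative z-row entry is -34/5 in column x3, so x3 enters.
Ratio test on column x3 — row 1: (76/5)/(7/5) = 76/7; row 2: (8/5)/(1/5) = 8; row 3: (6/5)/(2/5) = 3; row 4: (132/5)/(14/5) = 66/7. Minimum is 3 at row 3 (w3 leaves); pivot element 2/5.
Divide row 3 by 2/5; eliminate column x3 from the other rows.
After both pivots, the entry at constraint row 4, column x1 is -1.

-1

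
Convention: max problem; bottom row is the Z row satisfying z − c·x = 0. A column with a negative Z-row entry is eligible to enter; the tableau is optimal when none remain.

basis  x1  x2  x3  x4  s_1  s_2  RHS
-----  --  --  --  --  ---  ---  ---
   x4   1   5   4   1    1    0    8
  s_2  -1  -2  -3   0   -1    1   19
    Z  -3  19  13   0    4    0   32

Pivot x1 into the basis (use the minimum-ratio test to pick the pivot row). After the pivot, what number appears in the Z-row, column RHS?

56

Ratio test on column x1 — row 1: 8/1 = 8; row 2: entry -1 ≤ 0. Minimum is 8 at row 1 (x4 leaves); pivot element 1.
Divide row 1 by 1; eliminate column x1 from the other rows.
Z-row update in column RHS: 32 − (-3)·8 = 56.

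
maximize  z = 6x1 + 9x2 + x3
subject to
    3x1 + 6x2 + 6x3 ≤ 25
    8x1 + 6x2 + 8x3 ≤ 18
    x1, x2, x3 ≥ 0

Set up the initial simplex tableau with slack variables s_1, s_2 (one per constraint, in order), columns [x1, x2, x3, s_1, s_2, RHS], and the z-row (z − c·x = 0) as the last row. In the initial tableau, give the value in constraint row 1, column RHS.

25

The RHS of constraint 1 is b_1 = 25.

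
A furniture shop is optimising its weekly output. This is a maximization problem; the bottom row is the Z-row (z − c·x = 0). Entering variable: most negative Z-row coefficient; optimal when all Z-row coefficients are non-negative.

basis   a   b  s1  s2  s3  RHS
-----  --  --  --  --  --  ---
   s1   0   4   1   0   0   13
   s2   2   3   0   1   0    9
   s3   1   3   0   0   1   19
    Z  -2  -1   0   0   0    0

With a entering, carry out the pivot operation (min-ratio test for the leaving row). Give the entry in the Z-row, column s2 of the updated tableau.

1

Ratio test on column a — row 1: entry 0 ≤ 0; row 2: 9/2 = 9/2; row 3: 19/1 = 19. Minimum is 9/2 at row 2 (s2 leaves); pivot element 2.
Divide row 2 by 2; eliminate column a from the other rows.
Z-row update in column s2: 0 − (-2)·(1/2) = 1.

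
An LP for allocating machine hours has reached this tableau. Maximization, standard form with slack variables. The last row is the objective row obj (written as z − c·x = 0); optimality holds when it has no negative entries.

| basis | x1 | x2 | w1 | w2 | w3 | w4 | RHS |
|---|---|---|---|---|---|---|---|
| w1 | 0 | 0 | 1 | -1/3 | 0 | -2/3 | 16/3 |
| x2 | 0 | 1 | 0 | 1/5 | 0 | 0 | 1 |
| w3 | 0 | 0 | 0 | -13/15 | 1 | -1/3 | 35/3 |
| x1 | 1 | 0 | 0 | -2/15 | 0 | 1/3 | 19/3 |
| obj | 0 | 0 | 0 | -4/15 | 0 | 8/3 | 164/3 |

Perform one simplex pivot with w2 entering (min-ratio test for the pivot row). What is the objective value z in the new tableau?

Ratio test on column w2 — row 1: entry -1/3 ≤ 0; row 2: 1/(1/5) = 5; row 3: entry -13/15 ≤ 0; row 4: entry -2/15 ≤ 0. Minimum is 5 at row 2 (x2 leaves); pivot element 1/5.
Pivot on row 2; the obj-row RHS becomes 164/3 − (-4/15)·5 = 56.

56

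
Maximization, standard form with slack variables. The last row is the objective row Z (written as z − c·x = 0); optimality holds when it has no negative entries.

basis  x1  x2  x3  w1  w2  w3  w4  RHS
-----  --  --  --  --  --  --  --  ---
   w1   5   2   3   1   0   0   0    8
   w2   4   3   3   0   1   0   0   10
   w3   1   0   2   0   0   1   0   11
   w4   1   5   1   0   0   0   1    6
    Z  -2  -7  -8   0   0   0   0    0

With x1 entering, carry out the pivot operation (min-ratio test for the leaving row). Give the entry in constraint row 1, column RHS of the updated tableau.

8/5

Ratio test on column x1 — row 1: 8/5 = 8/5; row 2: 10/4 = 5/2; row 3: 11/1 = 11; row 4: 6/1 = 6. Minimum is 8/5 at row 1 (w1 leaves); pivot element 5.
Divide row 1 by 5; eliminate column x1 from the other rows.
In the new row 1, the RHS entry is the old entry divided by the pivot: 8/5 = 8/5.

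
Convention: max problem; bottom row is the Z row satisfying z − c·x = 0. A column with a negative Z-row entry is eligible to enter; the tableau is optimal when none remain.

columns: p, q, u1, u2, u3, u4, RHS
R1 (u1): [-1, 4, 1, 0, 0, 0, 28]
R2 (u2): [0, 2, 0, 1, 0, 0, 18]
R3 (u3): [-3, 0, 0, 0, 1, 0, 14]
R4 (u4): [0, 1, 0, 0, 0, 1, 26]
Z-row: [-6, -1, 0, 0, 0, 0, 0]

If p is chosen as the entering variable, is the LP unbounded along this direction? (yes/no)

Every constraint-row entry in column p is ≤ 0, so increasing p is unbounded.

yes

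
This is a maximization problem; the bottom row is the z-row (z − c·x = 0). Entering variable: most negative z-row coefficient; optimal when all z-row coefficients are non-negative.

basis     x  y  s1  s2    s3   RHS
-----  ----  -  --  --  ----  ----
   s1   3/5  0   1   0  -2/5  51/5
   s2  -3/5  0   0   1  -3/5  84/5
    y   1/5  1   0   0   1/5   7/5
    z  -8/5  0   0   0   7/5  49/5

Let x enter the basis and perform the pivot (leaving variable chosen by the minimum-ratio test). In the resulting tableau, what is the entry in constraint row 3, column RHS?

7

Ratio test on column x — row 1: (51/5)/(3/5) = 17; row 2: entry -3/5 ≤ 0; row 3: (7/5)/(1/5) = 7. Minimum is 7 at row 3 (y leaves); pivot element 1/5.
Divide row 3 by 1/5; eliminate column x from the other rows.
In the new row 3, the RHS entry is the old entry divided by the pivot: (7/5)/(1/5) = 7.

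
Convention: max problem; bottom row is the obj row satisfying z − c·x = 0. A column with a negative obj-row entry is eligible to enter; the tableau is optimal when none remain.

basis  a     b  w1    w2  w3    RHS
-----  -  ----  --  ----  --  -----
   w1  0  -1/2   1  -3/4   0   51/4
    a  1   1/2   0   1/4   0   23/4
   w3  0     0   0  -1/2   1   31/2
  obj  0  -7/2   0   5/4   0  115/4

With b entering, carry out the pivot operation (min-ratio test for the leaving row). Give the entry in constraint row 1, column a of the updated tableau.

1

Ratio test on column b — row 1: entry -1/2 ≤ 0; row 2: (23/4)/(1/2) = 23/2; row 3: entry 0 ≤ 0. Minimum is 23/2 at row 2 (a leaves); pivot element 1/2.
Divide row 2 by 1/2; eliminate column b from the other rows.
Row 1 update in column a: 0 − (-1/2)·2 = 1.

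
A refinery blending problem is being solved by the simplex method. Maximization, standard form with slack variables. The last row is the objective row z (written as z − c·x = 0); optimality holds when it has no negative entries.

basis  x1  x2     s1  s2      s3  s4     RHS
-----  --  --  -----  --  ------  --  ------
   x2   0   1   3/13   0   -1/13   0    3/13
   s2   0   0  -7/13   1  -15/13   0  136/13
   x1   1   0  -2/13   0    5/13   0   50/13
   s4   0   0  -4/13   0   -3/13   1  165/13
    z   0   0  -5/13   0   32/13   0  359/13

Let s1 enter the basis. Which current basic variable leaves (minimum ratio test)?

Column s1 entries and ratios — x2: (3/13)/(3/13) = 1; s2: -7/13 ≤ 0, skip; x1: -2/13 ≤ 0, skip; s4: -4/13 ≤ 0, skip.
Smallest ratio is 1 in the row of x2, so x2 leaves.

x2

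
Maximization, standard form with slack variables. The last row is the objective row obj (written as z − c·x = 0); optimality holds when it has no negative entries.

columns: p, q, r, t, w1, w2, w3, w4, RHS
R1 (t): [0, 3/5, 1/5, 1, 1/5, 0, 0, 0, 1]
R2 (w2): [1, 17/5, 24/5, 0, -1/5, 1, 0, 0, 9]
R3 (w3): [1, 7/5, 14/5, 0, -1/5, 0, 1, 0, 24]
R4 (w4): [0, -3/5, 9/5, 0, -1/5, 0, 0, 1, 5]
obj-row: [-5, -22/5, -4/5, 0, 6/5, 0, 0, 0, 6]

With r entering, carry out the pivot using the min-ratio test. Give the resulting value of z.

Ratio test on column r — row 1: 1/(1/5) = 5; row 2: 9/(24/5) = 15/8; row 3: 24/(14/5) = 60/7; row 4: 5/(9/5) = 25/9. Minimum is 15/8 at row 2 (w2 leaves); pivot element 24/5.
Pivot on row 2; the obj-row RHS becomes 6 − (-4/5)·(15/8) = 15/2.

15/2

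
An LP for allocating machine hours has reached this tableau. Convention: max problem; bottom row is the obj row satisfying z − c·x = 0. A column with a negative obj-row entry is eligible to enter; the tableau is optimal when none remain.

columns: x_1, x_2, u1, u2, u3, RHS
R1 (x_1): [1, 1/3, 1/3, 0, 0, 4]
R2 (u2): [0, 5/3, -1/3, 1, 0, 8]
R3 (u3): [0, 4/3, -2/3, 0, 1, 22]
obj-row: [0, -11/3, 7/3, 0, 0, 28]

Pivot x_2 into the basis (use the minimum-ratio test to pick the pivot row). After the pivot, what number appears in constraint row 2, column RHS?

24/5

Ratio test on column x_2 — row 1: 4/(1/3) = 12; row 2: 8/(5/3) = 24/5; row 3: 22/(4/3) = 33/2. Minimum is 24/5 at row 2 (u2 leaves); pivot element 5/3.
Divide row 2 by 5/3; eliminate column x_2 from the other rows.
In the new row 2, the RHS entry is the old entry divided by the pivot: 8/(5/3) = 24/5.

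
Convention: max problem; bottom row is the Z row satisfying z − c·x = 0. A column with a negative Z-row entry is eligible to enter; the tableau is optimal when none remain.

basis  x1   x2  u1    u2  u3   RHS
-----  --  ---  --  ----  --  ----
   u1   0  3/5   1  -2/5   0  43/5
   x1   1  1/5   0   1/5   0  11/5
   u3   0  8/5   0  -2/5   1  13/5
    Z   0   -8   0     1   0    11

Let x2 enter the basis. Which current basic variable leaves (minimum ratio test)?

Column x2 entries and ratios — u1: (43/5)/(3/5) = 43/3; x1: (11/5)/(1/5) = 11; u3: (13/5)/(8/5) = 13/8.
Smallest ratio is 13/8 in the row of u3, so u3 leaves.

u3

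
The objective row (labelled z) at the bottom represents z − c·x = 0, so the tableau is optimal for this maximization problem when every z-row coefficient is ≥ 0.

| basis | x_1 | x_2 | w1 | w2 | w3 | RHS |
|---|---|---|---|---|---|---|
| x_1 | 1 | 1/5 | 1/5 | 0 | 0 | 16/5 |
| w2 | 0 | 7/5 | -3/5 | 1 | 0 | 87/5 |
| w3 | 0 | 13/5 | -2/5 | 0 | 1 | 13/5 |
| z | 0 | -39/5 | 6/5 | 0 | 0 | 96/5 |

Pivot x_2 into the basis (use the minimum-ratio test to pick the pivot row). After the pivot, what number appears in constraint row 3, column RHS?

1

Ratio test on column x_2 — row 1: (16/5)/(1/5) = 16; row 2: (87/5)/(7/5) = 87/7; row 3: (13/5)/(13/5) = 1. Minimum is 1 at row 3 (w3 leaves); pivot element 13/5.
Divide row 3 by 13/5; eliminate column x_2 from the other rows.
In the new row 3, the RHS entry is the old entry divided by the pivot: (13/5)/(13/5) = 1.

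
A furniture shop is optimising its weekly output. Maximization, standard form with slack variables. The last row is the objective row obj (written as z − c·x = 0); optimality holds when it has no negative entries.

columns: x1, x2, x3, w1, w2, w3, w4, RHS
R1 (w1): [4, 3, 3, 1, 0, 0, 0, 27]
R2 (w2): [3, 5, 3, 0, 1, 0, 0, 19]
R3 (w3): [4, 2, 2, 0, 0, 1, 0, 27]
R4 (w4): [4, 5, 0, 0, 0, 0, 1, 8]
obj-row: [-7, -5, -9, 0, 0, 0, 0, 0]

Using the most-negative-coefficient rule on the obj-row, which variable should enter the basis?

x3

Negative obj-row entries: x1: -7, x2: -5, x3: -9.
The most negative is -9 in column x3, so x3 enters.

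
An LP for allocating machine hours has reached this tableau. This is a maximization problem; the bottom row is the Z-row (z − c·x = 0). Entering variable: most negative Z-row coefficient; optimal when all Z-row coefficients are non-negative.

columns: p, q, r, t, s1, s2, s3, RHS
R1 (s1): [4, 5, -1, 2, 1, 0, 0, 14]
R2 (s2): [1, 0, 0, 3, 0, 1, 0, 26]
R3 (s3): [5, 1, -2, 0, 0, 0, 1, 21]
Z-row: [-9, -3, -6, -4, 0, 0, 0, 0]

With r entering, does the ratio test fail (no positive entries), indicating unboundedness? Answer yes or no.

Every constraint-row entry in column r is ≤ 0, so increasing r is unbounded.

yes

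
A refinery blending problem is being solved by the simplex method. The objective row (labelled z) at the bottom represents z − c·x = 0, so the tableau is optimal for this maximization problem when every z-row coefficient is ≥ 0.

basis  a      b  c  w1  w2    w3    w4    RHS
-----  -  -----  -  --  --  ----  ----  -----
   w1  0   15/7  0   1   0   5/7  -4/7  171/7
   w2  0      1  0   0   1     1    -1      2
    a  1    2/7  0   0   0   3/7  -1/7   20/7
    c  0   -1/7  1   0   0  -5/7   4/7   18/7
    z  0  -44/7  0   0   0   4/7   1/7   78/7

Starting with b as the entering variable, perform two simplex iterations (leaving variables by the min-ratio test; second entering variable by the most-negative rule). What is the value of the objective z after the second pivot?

Ratio test on column b — row 1: (171/7)/(15/7) = 57/5; row 2: 2/1 = 2; row 3: (20/7)/(2/7) = 10; row 4: entry -1/7 ≤ 0. Minimum is 2 at row 2 (w2 leaves); pivot element 1.
Pivot on row 2; the z-row RHS becomes 78/7 − (-44/7)·2 = 166/7.
Next entering variable (most negative z-row entry -43/7): w4.
Ratio test on column w4 — row 1: (141/7)/(11/7) = 141/11; row 2: entry -1 ≤ 0; row 3: (16/7)/(1/7) = 16; row 4: (20/7)/(3/7) = 20/3. Minimum is 20/3 at row 4 (c leaves); pivot element 3/7.
After the second pivot the z-row RHS is 166/7 − (-43/7)·(20/3) = 194/3.

194/3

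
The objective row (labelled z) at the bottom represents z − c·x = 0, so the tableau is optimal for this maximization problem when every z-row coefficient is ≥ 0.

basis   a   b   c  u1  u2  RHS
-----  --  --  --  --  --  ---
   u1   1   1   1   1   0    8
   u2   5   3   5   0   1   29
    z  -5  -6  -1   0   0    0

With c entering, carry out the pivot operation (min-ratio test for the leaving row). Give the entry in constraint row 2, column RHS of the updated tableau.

29/5

Ratio test on column c — row 1: 8/1 = 8; row 2: 29/5 = 29/5. Minimum is 29/5 at row 2 (u2 leaves); pivot element 5.
Divide row 2 by 5; eliminate column c from the other rows.
In the new row 2, the RHS entry is the old entry divided by the pivot: 29/5 = 29/5.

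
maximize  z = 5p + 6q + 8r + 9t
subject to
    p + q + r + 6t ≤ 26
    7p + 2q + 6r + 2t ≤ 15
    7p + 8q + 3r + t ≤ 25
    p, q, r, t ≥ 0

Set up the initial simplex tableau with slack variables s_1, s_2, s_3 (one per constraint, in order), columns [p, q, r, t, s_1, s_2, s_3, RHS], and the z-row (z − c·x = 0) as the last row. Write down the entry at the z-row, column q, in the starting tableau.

-6

The z-row carries the negated objective coefficients: the q entry is -6.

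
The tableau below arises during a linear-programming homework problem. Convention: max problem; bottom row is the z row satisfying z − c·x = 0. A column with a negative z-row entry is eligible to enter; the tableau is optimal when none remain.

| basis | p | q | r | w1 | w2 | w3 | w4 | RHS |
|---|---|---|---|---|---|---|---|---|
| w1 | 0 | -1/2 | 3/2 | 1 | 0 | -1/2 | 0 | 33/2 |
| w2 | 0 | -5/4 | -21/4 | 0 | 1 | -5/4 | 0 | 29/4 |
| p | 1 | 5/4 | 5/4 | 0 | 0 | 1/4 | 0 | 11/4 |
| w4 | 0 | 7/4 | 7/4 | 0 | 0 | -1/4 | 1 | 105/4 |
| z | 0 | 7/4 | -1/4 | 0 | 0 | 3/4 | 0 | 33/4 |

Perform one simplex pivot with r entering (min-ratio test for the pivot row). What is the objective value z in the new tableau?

Ratio test on column r — row 1: (33/2)/(3/2) = 11; row 2: entry -21/4 ≤ 0; row 3: (11/4)/(5/4) = 11/5; row 4: (105/4)/(7/4) = 15. Minimum is 11/5 at row 3 (p leaves); pivot element 5/4.
Pivot on row 3; the z-row RHS becomes 33/4 − (-1/4)·(11/5) = 44/5.

44/5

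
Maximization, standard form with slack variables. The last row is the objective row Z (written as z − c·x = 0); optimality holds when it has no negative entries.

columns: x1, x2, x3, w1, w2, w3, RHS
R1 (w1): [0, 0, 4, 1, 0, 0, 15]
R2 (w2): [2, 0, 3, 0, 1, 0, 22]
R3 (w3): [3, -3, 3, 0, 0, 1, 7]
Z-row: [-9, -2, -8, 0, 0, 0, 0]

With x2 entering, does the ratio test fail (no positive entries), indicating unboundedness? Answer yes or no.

yes

Every constraint-row entry in column x2 is ≤ 0, so increasing x2 is unbounded.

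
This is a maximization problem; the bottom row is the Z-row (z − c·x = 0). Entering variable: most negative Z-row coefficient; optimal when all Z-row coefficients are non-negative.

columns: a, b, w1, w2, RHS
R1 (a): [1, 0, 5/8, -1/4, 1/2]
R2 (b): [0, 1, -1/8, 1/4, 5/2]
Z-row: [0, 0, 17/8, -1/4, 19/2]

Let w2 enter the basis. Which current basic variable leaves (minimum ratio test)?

Column w2 entries and ratios — a: -1/4 ≤ 0, skip; b: (5/2)/(1/4) = 10.
Smallest ratio is 10 in the row of b, so b leaves.

b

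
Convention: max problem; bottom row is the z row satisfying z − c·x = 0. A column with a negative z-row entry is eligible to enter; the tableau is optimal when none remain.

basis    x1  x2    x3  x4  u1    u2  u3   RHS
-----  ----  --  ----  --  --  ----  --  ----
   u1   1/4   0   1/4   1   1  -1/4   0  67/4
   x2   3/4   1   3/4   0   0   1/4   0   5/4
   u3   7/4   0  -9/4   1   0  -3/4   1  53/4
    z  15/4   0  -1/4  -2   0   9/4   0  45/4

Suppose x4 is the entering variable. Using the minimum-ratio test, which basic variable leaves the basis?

Column x4 entries and ratios — u1: (67/4)/1 = 67/4; x2: 0 ≤ 0, skip; u3: (53/4)/1 = 53/4.
Smallest ratio is 53/4 in the row of u3, so u3 leaves.

u3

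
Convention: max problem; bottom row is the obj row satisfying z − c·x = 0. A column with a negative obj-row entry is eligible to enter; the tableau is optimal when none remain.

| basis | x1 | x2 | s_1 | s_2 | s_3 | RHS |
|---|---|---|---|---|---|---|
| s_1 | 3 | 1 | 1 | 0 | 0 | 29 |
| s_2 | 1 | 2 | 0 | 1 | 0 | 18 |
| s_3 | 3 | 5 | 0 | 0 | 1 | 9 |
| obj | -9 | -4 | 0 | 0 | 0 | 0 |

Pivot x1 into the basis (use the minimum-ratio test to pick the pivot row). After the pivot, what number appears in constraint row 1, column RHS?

20

Ratio test on column x1 — row 1: 29/3 = 29/3; row 2: 18/1 = 18; row 3: 9/3 = 3. Minimum is 3 at row 3 (s_3 leaves); pivot element 3.
Divide row 3 by 3; eliminate column x1 from the other rows.
Row 1 update in column RHS: 29 − 3·3 = 20.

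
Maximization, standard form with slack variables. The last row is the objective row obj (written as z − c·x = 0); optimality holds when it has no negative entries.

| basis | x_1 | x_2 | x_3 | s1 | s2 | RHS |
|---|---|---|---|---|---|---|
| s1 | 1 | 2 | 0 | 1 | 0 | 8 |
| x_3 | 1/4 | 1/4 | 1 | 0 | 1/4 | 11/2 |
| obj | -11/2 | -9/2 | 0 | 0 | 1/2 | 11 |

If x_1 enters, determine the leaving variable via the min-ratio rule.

Column x_1 entries and ratios — s1: 8/1 = 8; x_3: (11/2)/(1/4) = 22.
Smallest ratio is 8 in the row of s1, so s1 leaves.

s1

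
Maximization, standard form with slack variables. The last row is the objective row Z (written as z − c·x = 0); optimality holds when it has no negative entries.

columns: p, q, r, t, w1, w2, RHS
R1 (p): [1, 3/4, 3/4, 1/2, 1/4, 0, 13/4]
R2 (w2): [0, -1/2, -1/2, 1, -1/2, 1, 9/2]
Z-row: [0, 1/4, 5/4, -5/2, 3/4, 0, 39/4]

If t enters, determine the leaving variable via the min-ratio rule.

Column t entries and ratios — p: (13/4)/(1/2) = 13/2; w2: (9/2)/1 = 9/2.
Smallest ratio is 9/2 in the row of w2, so w2 leaves.

w2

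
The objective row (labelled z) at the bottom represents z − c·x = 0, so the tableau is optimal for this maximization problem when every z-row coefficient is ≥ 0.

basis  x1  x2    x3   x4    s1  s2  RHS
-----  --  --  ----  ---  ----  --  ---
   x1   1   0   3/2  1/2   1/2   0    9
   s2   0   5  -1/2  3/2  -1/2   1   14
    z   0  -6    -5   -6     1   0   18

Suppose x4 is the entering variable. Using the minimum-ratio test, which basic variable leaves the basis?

Column x4 entries and ratios — x1: 9/(1/2) = 18; s2: 14/(3/2) = 28/3.
Smallest ratio is 28/3 in the row of s2, so s2 leaves.

s2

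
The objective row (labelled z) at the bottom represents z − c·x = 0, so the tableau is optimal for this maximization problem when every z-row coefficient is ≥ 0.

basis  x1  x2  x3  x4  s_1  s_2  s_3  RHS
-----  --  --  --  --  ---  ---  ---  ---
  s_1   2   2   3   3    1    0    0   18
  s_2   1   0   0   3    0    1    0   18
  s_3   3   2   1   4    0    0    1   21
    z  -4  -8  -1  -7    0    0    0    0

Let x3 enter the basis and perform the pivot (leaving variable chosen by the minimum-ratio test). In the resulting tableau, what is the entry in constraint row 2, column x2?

Ratio test on column x3 — row 1: 18/3 = 6; row 2: entry 0 ≤ 0; row 3: 21/1 = 21. Minimum is 6 at row 1 (s_1 leaves); pivot element 3.
Divide row 1 by 3; eliminate column x3 from the other rows.
Row 2 update in column x2: 0 − 0·(2/3) = 0.

0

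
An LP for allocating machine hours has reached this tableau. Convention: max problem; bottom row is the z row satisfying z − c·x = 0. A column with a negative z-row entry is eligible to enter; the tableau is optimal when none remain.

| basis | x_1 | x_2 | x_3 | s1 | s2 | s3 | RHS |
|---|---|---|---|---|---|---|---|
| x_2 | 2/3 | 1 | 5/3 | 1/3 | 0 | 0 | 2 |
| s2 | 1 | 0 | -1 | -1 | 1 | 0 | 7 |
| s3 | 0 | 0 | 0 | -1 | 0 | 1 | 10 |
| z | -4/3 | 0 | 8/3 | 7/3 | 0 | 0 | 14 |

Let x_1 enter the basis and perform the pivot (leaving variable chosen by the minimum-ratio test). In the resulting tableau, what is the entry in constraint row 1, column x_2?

3/2

Ratio test on column x_1 — row 1: 2/(2/3) = 3; row 2: 7/1 = 7; row 3: entry 0 ≤ 0. Minimum is 3 at row 1 (x_2 leaves); pivot element 2/3.
Divide row 1 by 2/3; eliminate column x_1 from the other rows.
In the new row 1, the x_2 entry is the old entry divided by the pivot: 1/(2/3) = 3/2.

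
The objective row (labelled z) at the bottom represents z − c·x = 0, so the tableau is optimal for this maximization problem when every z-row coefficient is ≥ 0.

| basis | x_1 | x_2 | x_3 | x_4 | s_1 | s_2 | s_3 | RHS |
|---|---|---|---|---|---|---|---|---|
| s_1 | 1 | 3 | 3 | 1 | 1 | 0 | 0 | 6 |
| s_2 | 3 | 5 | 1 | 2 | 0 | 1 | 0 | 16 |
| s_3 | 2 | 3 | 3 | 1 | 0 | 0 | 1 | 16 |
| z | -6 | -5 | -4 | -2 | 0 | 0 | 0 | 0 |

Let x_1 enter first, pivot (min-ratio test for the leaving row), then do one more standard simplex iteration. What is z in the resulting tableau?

65/2

Ratio test on column x_1 — row 1: 6/1 = 6; row 2: 16/3 = 16/3; row 3: 16/2 = 8. Minimum is 16/3 at row 2 (s_2 leaves); pivot element 3.
Pivot on row 2; the z-row RHS becomes 0 − (-6)·(16/3) = 32.
Next entering variable (most negative z-row entry -2): x_3.
Ratio test on column x_3 — row 1: (2/3)/(8/3) = 1/4; row 2: (16/3)/(1/3) = 16; row 3: (16/3)/(7/3) = 16/7. Minimum is 1/4 at row 1 (s_1 leaves); pivot element 8/3.
After the second pivot the z-row RHS is 32 − (-2)·(1/4) = 65/2.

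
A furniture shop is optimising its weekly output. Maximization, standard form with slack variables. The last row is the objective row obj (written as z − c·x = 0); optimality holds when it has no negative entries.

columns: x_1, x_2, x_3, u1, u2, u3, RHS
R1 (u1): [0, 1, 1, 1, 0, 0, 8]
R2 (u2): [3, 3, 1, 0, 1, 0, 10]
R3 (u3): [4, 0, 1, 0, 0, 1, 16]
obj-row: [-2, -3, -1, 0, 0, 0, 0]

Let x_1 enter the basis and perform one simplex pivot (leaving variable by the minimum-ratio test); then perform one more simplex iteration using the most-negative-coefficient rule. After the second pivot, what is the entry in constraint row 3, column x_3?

1

Ratio test on column x_1 — row 1: entry 0 ≤ 0; row 2: 10/3 = 10/3; row 3: 16/4 = 4. Minimum is 10/3 at row 2 (u2 leaves); pivot element 3.
Divide row 2 by 3; eliminate column x_1 from the other rows.
Second iteration: most negative obj-row entry is -1 in column x_2, so x_2 enters.
Ratio test on column x_2 — row 1: 8/1 = 8; row 2: (10/3)/1 = 10/3; row 3: entry -4 ≤ 0. Minimum is 10/3 at row 2 (x_1 leaves); pivot element 1.
Divide row 2 by 1; eliminate column x_2 from the other rows.
After both pivots, the entry at constraint row 3, column x_3 is 1.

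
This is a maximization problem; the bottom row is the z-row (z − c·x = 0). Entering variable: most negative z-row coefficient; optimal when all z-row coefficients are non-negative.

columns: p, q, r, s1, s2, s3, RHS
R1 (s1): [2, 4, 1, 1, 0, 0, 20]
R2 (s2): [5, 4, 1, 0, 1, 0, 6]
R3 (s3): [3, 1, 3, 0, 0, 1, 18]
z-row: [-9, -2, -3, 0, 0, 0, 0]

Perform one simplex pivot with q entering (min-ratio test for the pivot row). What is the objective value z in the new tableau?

3

Ratio test on column q — row 1: 20/4 = 5; row 2: 6/4 = 3/2; row 3: 18/1 = 18. Minimum is 3/2 at row 2 (s2 leaves); pivot element 4.
Pivot on row 2; the z-row RHS becomes 0 − (-2)·(3/2) = 3.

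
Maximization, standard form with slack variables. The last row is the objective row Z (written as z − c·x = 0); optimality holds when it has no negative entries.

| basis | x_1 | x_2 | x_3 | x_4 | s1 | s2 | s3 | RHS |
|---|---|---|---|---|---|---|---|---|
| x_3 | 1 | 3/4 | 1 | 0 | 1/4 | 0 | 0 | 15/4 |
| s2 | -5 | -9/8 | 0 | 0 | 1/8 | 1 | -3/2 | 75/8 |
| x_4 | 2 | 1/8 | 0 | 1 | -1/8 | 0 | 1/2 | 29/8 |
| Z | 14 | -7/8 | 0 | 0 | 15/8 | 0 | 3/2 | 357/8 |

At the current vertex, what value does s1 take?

s1 is not in the basis, so in the current basic feasible solution s1 = 0.

0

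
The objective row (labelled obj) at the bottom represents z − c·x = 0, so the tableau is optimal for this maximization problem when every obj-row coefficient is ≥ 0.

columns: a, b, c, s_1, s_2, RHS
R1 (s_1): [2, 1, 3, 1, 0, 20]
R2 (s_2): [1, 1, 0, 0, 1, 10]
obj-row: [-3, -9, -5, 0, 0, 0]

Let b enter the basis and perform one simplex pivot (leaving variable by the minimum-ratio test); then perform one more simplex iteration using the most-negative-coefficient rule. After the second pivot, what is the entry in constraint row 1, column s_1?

Ratio test on column b — row 1: 20/1 = 20; row 2: 10/1 = 10. Minimum is 10 at row 2 (s_2 leaves); pivot element 1.
Divide row 2 by 1; eliminate column b from the other rows.
Second iteration: most negative obj-row entry is -5 in column c, so c enters.
Ratio test on column c — row 1: 10/3 = 10/3; row 2: entry 0 ≤ 0. Minimum is 10/3 at row 1 (s_1 leaves); pivot element 3.
Divide row 1 by 3; eliminate column c from the other rows.
After both pivots, the entry at constraint row 1, column s_1 is 1/3.

1/3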